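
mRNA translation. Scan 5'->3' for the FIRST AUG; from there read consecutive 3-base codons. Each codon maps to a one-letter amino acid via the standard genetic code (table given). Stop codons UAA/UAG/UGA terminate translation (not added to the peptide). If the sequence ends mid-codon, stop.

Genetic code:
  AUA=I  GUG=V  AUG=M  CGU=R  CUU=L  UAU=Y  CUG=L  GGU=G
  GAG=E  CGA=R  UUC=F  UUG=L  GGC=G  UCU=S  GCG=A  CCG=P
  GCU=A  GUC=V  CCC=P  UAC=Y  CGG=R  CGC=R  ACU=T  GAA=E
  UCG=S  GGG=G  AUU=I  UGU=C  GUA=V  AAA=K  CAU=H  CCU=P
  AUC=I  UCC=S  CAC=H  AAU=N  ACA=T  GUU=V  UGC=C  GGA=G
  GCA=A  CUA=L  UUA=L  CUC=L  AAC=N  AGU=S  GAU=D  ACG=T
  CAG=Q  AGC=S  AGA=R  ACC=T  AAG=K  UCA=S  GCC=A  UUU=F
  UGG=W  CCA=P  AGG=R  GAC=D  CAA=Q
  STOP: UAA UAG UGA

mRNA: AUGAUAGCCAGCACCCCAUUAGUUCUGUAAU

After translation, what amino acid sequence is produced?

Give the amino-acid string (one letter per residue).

start AUG at pos 0
pos 0: AUG -> M; peptide=M
pos 3: AUA -> I; peptide=MI
pos 6: GCC -> A; peptide=MIA
pos 9: AGC -> S; peptide=MIAS
pos 12: ACC -> T; peptide=MIAST
pos 15: CCA -> P; peptide=MIASTP
pos 18: UUA -> L; peptide=MIASTPL
pos 21: GUU -> V; peptide=MIASTPLV
pos 24: CUG -> L; peptide=MIASTPLVL
pos 27: UAA -> STOP

Answer: MIASTPLVL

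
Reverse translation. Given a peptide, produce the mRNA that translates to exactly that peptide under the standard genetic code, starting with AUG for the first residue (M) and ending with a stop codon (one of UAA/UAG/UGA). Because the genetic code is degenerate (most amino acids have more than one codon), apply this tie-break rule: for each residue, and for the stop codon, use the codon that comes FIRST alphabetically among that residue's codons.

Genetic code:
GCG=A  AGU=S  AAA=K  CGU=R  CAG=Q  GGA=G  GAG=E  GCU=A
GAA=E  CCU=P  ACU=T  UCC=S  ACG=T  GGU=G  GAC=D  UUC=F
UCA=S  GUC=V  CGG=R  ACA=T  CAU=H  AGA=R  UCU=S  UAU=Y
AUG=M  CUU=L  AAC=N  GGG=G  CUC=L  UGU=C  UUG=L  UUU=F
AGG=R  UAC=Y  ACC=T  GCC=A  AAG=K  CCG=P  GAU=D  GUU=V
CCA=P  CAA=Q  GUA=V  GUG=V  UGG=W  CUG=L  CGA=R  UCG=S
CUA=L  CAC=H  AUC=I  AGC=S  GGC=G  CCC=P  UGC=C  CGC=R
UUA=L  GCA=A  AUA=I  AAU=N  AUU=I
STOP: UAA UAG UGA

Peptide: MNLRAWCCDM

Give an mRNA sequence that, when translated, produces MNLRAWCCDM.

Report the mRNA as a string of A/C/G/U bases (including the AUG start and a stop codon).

residue 1: M -> AUG (start codon)
residue 2: N codons sorted = AAC,AAU -> pick first = AAC
residue 3: L codons sorted = CUA,CUC,CUG,CUU,UUA,UUG -> pick first = CUA
residue 4: R codons sorted = AGA,AGG,CGA,CGC,CGG,CGU -> pick first = AGA
residue 5: A codons sorted = GCA,GCC,GCG,GCU -> pick first = GCA
residue 6: W -> UGG (only codon)
residue 7: C codons sorted = UGC,UGU -> pick first = UGC
residue 8: C codons sorted = UGC,UGU -> pick first = UGC
residue 9: D codons sorted = GAC,GAU -> pick first = GAC
residue 10: M -> AUG (only codon)
terminator: stop codons sorted = UAA,UAG,UGA -> pick first = UAA

Answer: mRNA: AUGAACCUAAGAGCAUGGUGCUGCGACAUGUAA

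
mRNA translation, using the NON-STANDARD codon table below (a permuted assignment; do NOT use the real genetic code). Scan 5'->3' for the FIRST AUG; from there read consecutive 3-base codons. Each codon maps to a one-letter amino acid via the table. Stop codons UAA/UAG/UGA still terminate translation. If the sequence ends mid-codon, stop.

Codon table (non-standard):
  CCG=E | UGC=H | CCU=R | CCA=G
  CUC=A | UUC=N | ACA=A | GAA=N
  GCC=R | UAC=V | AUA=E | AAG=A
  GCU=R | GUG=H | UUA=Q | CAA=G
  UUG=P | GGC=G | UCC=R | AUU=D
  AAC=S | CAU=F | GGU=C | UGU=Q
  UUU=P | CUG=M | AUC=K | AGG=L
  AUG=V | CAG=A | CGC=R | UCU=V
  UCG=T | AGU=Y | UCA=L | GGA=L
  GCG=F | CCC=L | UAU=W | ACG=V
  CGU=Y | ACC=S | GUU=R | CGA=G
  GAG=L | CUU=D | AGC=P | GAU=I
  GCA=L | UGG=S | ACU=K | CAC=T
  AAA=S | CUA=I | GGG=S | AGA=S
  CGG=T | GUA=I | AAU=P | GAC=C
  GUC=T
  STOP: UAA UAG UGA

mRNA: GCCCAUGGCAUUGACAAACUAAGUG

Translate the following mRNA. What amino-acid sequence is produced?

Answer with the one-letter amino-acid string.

Answer: VLPAS

Derivation:
start AUG at pos 4
pos 4: AUG -> V; peptide=V
pos 7: GCA -> L; peptide=VL
pos 10: UUG -> P; peptide=VLP
pos 13: ACA -> A; peptide=VLPA
pos 16: AAC -> S; peptide=VLPAS
pos 19: UAA -> STOP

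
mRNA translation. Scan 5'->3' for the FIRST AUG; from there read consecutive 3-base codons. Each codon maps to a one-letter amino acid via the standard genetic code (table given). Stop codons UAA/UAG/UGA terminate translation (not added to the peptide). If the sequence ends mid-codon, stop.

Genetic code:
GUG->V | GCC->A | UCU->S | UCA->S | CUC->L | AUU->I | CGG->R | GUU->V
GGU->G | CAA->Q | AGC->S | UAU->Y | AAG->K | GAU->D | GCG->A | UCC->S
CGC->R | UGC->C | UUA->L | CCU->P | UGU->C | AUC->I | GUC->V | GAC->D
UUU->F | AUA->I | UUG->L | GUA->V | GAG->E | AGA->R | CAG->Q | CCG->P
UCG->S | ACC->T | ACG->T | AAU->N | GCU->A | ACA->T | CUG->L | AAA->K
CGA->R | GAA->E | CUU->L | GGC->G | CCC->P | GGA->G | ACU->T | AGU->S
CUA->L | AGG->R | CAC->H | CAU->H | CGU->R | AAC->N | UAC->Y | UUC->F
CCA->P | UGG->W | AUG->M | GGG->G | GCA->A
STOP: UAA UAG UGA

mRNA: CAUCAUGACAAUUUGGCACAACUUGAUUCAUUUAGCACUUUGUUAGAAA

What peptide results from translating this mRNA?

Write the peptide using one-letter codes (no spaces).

start AUG at pos 4
pos 4: AUG -> M; peptide=M
pos 7: ACA -> T; peptide=MT
pos 10: AUU -> I; peptide=MTI
pos 13: UGG -> W; peptide=MTIW
pos 16: CAC -> H; peptide=MTIWH
pos 19: AAC -> N; peptide=MTIWHN
pos 22: UUG -> L; peptide=MTIWHNL
pos 25: AUU -> I; peptide=MTIWHNLI
pos 28: CAU -> H; peptide=MTIWHNLIH
pos 31: UUA -> L; peptide=MTIWHNLIHL
pos 34: GCA -> A; peptide=MTIWHNLIHLA
pos 37: CUU -> L; peptide=MTIWHNLIHLAL
pos 40: UGU -> C; peptide=MTIWHNLIHLALC
pos 43: UAG -> STOP

Answer: MTIWHNLIHLALC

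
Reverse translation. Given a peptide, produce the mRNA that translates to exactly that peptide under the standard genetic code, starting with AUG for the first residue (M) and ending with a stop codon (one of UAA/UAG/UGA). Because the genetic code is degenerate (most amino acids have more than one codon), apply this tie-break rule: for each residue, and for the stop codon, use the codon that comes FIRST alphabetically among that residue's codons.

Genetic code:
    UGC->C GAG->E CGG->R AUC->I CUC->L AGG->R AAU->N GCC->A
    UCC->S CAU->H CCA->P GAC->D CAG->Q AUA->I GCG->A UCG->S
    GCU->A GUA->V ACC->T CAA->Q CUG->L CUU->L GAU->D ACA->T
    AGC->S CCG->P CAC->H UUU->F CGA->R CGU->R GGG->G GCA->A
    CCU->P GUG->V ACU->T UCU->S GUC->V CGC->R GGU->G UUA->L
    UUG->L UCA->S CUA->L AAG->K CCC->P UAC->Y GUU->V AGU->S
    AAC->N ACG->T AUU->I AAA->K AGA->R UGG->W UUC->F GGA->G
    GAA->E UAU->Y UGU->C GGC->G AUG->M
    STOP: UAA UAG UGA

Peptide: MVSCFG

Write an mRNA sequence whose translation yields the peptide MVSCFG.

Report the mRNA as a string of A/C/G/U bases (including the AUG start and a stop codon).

residue 1: M -> AUG (start codon)
residue 2: V codons sorted = GUA,GUC,GUG,GUU -> pick first = GUA
residue 3: S codons sorted = AGC,AGU,UCA,UCC,UCG,UCU -> pick first = AGC
residue 4: C codons sorted = UGC,UGU -> pick first = UGC
residue 5: F codons sorted = UUC,UUU -> pick first = UUC
residue 6: G codons sorted = GGA,GGC,GGG,GGU -> pick first = GGA
terminator: stop codons sorted = UAA,UAG,UGA -> pick first = UAA

Answer: mRNA: AUGGUAAGCUGCUUCGGAUAA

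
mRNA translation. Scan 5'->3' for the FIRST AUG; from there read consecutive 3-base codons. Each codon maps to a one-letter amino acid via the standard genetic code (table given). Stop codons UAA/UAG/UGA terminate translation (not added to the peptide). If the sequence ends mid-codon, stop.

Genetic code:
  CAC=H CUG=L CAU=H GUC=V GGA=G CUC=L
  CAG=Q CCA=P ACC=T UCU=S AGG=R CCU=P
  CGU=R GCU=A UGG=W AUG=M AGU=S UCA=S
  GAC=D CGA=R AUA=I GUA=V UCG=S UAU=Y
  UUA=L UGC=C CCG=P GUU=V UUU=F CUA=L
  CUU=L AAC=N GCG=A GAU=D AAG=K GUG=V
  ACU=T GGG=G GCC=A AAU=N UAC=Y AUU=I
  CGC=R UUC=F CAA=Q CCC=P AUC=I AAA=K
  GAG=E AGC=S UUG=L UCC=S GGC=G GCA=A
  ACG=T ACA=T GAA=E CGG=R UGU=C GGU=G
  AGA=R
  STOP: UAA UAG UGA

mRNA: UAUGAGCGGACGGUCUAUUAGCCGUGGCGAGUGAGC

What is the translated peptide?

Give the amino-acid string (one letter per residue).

start AUG at pos 1
pos 1: AUG -> M; peptide=M
pos 4: AGC -> S; peptide=MS
pos 7: GGA -> G; peptide=MSG
pos 10: CGG -> R; peptide=MSGR
pos 13: UCU -> S; peptide=MSGRS
pos 16: AUU -> I; peptide=MSGRSI
pos 19: AGC -> S; peptide=MSGRSIS
pos 22: CGU -> R; peptide=MSGRSISR
pos 25: GGC -> G; peptide=MSGRSISRG
pos 28: GAG -> E; peptide=MSGRSISRGE
pos 31: UGA -> STOP

Answer: MSGRSISRGE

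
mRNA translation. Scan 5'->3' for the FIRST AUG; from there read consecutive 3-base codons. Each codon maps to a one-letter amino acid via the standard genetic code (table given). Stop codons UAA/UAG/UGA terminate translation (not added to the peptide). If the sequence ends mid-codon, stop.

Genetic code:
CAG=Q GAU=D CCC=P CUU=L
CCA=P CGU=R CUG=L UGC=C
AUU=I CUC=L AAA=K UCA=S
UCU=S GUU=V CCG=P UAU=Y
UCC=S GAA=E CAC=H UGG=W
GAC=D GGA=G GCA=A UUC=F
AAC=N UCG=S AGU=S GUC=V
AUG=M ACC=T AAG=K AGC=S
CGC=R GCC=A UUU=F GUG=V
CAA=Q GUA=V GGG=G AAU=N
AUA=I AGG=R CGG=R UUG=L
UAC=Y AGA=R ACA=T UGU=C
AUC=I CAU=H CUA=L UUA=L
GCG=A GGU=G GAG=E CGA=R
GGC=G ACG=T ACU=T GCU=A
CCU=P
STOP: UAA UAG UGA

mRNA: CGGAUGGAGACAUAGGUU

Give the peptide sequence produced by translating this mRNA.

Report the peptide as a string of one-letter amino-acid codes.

start AUG at pos 3
pos 3: AUG -> M; peptide=M
pos 6: GAG -> E; peptide=ME
pos 9: ACA -> T; peptide=MET
pos 12: UAG -> STOP

Answer: MET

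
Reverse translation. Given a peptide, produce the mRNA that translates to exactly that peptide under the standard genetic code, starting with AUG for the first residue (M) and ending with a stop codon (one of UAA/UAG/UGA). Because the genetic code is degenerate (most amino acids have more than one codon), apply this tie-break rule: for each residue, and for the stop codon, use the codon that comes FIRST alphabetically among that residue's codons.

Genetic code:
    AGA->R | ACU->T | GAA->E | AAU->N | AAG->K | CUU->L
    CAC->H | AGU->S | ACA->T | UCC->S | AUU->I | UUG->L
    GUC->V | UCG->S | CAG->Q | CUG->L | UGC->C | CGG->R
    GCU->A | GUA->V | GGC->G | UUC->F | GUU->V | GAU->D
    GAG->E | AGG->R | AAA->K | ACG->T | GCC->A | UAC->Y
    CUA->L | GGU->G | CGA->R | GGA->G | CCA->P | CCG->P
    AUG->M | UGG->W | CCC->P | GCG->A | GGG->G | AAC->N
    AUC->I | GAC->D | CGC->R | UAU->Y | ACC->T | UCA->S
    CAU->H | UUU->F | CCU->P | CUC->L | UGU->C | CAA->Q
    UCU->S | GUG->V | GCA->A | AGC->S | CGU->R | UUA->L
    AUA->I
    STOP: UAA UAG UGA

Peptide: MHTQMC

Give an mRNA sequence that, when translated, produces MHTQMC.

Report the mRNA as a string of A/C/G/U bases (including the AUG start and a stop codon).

Answer: mRNA: AUGCACACACAAAUGUGCUAA

Derivation:
residue 1: M -> AUG (start codon)
residue 2: H codons sorted = CAC,CAU -> pick first = CAC
residue 3: T codons sorted = ACA,ACC,ACG,ACU -> pick first = ACA
residue 4: Q codons sorted = CAA,CAG -> pick first = CAA
residue 5: M -> AUG (only codon)
residue 6: C codons sorted = UGC,UGU -> pick first = UGC
terminator: stop codons sorted = UAA,UAG,UGA -> pick first = UAA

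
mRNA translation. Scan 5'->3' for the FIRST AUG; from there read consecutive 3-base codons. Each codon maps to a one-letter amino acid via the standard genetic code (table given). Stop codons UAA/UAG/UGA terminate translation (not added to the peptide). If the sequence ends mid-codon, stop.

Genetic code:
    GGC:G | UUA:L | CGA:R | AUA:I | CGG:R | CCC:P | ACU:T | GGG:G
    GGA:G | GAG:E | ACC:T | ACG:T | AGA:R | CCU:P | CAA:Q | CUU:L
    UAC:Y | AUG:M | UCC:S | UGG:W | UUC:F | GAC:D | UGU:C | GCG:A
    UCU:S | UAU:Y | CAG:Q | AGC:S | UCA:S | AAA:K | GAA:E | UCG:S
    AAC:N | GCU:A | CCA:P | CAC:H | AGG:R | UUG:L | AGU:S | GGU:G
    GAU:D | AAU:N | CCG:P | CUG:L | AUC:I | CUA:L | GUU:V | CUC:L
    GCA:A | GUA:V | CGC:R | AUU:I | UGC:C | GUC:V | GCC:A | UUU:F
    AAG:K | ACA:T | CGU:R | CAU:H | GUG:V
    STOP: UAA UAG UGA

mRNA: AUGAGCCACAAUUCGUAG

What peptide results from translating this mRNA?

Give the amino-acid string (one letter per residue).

Answer: MSHNS

Derivation:
start AUG at pos 0
pos 0: AUG -> M; peptide=M
pos 3: AGC -> S; peptide=MS
pos 6: CAC -> H; peptide=MSH
pos 9: AAU -> N; peptide=MSHN
pos 12: UCG -> S; peptide=MSHNS
pos 15: UAG -> STOP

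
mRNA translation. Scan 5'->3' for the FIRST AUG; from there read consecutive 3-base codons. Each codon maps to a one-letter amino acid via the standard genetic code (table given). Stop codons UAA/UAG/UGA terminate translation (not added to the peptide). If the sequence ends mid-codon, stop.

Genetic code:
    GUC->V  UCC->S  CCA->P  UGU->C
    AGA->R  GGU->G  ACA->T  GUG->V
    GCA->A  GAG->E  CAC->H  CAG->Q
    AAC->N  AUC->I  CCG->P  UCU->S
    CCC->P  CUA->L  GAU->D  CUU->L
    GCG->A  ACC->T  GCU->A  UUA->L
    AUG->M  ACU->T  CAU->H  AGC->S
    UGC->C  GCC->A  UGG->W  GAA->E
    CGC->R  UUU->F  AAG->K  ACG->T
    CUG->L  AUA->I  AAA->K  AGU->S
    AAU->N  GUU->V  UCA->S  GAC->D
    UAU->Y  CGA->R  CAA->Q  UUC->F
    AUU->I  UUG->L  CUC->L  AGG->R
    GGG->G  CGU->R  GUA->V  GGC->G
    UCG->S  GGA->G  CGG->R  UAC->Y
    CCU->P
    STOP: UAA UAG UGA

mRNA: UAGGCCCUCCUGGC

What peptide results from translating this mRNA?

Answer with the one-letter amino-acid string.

no AUG start codon found

Answer: (empty: no AUG start codon)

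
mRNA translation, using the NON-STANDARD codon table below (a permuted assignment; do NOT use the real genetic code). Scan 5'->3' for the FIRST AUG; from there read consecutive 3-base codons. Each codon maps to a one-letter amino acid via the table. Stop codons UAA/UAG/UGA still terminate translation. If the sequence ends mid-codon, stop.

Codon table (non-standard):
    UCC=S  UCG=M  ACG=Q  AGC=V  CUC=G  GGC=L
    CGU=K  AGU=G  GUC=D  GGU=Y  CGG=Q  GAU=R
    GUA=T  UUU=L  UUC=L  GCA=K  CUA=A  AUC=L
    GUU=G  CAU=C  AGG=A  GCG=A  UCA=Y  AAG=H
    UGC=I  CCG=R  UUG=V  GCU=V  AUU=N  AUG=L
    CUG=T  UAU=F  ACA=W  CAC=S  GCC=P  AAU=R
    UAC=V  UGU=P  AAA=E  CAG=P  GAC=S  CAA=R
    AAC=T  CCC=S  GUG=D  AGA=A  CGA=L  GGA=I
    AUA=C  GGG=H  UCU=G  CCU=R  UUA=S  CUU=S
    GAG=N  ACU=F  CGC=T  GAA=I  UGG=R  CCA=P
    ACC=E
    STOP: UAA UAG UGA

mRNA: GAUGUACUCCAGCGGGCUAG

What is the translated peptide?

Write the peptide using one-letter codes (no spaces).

start AUG at pos 1
pos 1: AUG -> L; peptide=L
pos 4: UAC -> V; peptide=LV
pos 7: UCC -> S; peptide=LVS
pos 10: AGC -> V; peptide=LVSV
pos 13: GGG -> H; peptide=LVSVH
pos 16: CUA -> A; peptide=LVSVHA
pos 19: only 1 nt remain (<3), stop (end of mRNA)

Answer: LVSVHA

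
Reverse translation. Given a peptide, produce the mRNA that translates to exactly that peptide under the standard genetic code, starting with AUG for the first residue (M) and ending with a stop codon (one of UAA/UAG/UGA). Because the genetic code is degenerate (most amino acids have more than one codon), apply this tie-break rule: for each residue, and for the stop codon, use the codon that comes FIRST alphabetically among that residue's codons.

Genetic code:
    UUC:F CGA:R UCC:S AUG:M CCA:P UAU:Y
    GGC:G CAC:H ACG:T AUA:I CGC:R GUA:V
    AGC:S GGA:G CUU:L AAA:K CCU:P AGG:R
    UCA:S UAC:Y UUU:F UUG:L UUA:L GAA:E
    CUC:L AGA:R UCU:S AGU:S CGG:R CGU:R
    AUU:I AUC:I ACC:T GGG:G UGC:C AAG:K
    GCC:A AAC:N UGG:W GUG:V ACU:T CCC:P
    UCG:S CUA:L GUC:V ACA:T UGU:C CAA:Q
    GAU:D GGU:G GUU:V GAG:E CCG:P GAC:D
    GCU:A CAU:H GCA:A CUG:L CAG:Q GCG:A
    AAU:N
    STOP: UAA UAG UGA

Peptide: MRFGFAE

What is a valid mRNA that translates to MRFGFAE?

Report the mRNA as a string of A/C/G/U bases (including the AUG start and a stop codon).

Answer: mRNA: AUGAGAUUCGGAUUCGCAGAAUAA

Derivation:
residue 1: M -> AUG (start codon)
residue 2: R codons sorted = AGA,AGG,CGA,CGC,CGG,CGU -> pick first = AGA
residue 3: F codons sorted = UUC,UUU -> pick first = UUC
residue 4: G codons sorted = GGA,GGC,GGG,GGU -> pick first = GGA
residue 5: F codons sorted = UUC,UUU -> pick first = UUC
residue 6: A codons sorted = GCA,GCC,GCG,GCU -> pick first = GCA
residue 7: E codons sorted = GAA,GAG -> pick first = GAA
terminator: stop codons sorted = UAA,UAG,UGA -> pick first = UAA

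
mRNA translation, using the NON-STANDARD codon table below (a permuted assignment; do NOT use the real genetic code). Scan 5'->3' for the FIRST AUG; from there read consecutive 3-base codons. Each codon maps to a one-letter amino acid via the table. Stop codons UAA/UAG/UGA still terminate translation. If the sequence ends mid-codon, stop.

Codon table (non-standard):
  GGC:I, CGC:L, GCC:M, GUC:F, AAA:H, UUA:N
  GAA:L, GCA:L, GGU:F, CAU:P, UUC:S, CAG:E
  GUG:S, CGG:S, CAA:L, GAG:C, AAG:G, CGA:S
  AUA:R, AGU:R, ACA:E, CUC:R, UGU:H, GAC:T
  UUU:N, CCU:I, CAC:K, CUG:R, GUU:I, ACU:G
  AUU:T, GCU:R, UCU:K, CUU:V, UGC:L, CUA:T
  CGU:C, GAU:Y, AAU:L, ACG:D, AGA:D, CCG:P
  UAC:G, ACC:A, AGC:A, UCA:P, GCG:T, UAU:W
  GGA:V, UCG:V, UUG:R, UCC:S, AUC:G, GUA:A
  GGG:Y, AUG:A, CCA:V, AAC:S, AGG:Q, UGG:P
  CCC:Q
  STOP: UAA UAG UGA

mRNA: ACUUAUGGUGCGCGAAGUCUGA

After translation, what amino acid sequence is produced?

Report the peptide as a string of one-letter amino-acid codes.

Answer: ASLLF

Derivation:
start AUG at pos 4
pos 4: AUG -> A; peptide=A
pos 7: GUG -> S; peptide=AS
pos 10: CGC -> L; peptide=ASL
pos 13: GAA -> L; peptide=ASLL
pos 16: GUC -> F; peptide=ASLLF
pos 19: UGA -> STOP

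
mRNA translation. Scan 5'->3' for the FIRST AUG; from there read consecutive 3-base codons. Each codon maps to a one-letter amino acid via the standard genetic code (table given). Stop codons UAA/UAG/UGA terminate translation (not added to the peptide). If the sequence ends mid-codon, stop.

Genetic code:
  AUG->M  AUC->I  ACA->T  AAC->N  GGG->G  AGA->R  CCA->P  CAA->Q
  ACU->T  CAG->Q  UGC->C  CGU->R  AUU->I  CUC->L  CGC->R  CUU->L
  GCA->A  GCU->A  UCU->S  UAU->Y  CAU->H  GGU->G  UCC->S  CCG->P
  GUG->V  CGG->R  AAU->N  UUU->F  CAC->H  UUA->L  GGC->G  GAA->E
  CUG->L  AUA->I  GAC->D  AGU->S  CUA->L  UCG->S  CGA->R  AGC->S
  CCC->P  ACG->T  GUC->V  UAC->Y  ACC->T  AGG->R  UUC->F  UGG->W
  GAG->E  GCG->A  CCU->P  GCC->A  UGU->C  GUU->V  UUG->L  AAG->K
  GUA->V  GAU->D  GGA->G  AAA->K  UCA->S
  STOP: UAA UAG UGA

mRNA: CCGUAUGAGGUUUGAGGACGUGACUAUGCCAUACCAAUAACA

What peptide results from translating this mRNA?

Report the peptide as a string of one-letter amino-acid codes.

Answer: MRFEDVTMPYQ

Derivation:
start AUG at pos 4
pos 4: AUG -> M; peptide=M
pos 7: AGG -> R; peptide=MR
pos 10: UUU -> F; peptide=MRF
pos 13: GAG -> E; peptide=MRFE
pos 16: GAC -> D; peptide=MRFED
pos 19: GUG -> V; peptide=MRFEDV
pos 22: ACU -> T; peptide=MRFEDVT
pos 25: AUG -> M; peptide=MRFEDVTM
pos 28: CCA -> P; peptide=MRFEDVTMP
pos 31: UAC -> Y; peptide=MRFEDVTMPY
pos 34: CAA -> Q; peptide=MRFEDVTMPYQ
pos 37: UAA -> STOP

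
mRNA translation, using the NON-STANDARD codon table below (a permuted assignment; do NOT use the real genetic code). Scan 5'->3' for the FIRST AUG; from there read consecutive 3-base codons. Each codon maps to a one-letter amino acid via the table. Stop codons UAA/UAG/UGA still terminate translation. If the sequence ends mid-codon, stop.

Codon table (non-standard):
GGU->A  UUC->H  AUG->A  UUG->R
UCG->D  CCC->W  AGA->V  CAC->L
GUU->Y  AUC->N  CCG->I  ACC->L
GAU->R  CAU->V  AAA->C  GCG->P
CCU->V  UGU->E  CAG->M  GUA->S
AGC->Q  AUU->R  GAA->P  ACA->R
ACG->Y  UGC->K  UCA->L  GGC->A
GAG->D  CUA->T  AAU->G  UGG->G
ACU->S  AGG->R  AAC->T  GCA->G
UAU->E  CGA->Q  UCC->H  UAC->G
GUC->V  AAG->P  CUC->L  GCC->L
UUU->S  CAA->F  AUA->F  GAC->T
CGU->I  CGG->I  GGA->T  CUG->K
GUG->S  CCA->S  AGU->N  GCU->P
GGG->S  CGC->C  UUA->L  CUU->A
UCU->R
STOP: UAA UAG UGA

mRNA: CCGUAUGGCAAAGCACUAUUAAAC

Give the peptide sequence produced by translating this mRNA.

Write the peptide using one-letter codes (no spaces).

start AUG at pos 4
pos 4: AUG -> A; peptide=A
pos 7: GCA -> G; peptide=AG
pos 10: AAG -> P; peptide=AGP
pos 13: CAC -> L; peptide=AGPL
pos 16: UAU -> E; peptide=AGPLE
pos 19: UAA -> STOP

Answer: AGPLE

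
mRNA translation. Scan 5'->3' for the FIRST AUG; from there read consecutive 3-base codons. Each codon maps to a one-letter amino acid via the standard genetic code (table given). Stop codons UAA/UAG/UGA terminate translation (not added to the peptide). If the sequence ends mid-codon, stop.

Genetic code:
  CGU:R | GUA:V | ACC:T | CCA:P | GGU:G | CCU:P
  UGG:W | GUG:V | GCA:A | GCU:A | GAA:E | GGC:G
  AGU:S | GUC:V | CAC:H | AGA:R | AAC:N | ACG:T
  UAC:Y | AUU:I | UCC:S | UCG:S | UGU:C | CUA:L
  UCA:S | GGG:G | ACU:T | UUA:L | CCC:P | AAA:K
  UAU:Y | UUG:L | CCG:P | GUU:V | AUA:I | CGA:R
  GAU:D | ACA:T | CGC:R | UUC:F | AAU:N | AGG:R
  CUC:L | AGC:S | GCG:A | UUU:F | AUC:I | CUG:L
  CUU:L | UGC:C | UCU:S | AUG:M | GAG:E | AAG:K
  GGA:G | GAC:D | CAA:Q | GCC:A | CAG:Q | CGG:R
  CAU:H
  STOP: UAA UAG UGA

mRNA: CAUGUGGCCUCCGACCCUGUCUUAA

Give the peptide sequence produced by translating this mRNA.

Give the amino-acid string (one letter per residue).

Answer: MWPPTLS

Derivation:
start AUG at pos 1
pos 1: AUG -> M; peptide=M
pos 4: UGG -> W; peptide=MW
pos 7: CCU -> P; peptide=MWP
pos 10: CCG -> P; peptide=MWPP
pos 13: ACC -> T; peptide=MWPPT
pos 16: CUG -> L; peptide=MWPPTL
pos 19: UCU -> S; peptide=MWPPTLS
pos 22: UAA -> STOP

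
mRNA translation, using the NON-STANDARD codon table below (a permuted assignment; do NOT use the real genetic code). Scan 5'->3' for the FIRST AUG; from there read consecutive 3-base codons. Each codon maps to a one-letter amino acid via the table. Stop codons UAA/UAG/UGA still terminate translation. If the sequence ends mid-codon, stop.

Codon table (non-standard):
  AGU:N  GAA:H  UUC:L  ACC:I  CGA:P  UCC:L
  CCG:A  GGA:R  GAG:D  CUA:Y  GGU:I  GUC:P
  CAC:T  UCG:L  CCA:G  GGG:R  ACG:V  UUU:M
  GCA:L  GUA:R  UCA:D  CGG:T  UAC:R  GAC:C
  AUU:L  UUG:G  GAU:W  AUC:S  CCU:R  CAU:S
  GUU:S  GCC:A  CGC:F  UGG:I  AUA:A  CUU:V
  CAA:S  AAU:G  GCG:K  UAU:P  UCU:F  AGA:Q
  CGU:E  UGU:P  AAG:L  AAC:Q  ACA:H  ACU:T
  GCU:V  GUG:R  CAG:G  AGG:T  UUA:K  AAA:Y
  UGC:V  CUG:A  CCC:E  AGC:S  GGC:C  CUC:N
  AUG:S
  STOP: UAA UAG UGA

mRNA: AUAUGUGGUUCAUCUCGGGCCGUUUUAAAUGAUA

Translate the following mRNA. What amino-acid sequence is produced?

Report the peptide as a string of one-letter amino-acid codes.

Answer: SILSLCEMY

Derivation:
start AUG at pos 2
pos 2: AUG -> S; peptide=S
pos 5: UGG -> I; peptide=SI
pos 8: UUC -> L; peptide=SIL
pos 11: AUC -> S; peptide=SILS
pos 14: UCG -> L; peptide=SILSL
pos 17: GGC -> C; peptide=SILSLC
pos 20: CGU -> E; peptide=SILSLCE
pos 23: UUU -> M; peptide=SILSLCEM
pos 26: AAA -> Y; peptide=SILSLCEMY
pos 29: UGA -> STOP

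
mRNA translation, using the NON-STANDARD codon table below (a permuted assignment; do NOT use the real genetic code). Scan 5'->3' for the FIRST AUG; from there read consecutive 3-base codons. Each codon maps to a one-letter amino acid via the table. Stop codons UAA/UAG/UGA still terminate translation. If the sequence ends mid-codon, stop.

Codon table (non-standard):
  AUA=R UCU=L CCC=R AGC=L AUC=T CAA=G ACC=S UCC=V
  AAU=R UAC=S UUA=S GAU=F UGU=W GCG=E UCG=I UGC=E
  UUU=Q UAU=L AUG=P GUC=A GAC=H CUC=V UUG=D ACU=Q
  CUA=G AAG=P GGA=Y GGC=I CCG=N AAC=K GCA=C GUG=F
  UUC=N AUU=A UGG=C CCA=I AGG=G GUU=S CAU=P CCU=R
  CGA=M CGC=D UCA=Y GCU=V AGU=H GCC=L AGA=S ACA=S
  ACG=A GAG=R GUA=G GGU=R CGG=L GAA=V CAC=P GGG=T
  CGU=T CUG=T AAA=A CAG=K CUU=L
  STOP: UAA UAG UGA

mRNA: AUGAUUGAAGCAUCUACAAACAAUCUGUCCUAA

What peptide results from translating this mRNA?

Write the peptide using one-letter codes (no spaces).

start AUG at pos 0
pos 0: AUG -> P; peptide=P
pos 3: AUU -> A; peptide=PA
pos 6: GAA -> V; peptide=PAV
pos 9: GCA -> C; peptide=PAVC
pos 12: UCU -> L; peptide=PAVCL
pos 15: ACA -> S; peptide=PAVCLS
pos 18: AAC -> K; peptide=PAVCLSK
pos 21: AAU -> R; peptide=PAVCLSKR
pos 24: CUG -> T; peptide=PAVCLSKRT
pos 27: UCC -> V; peptide=PAVCLSKRTV
pos 30: UAA -> STOP

Answer: PAVCLSKRTV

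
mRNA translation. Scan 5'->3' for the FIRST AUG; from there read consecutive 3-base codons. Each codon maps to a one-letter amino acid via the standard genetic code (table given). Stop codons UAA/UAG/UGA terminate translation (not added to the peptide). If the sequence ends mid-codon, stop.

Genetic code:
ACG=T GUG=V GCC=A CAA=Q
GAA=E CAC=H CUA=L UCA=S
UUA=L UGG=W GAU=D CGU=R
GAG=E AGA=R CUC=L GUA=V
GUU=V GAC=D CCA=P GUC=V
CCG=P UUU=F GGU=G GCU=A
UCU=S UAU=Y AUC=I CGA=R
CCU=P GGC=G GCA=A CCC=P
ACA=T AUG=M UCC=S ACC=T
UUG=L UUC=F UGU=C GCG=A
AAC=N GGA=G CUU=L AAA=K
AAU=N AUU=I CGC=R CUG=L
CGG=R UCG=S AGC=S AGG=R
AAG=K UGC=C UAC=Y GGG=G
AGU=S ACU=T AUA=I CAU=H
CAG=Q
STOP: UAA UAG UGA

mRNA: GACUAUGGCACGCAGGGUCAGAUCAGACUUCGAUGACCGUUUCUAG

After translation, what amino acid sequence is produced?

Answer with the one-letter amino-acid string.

Answer: MARRVRSDFDDRF

Derivation:
start AUG at pos 4
pos 4: AUG -> M; peptide=M
pos 7: GCA -> A; peptide=MA
pos 10: CGC -> R; peptide=MAR
pos 13: AGG -> R; peptide=MARR
pos 16: GUC -> V; peptide=MARRV
pos 19: AGA -> R; peptide=MARRVR
pos 22: UCA -> S; peptide=MARRVRS
pos 25: GAC -> D; peptide=MARRVRSD
pos 28: UUC -> F; peptide=MARRVRSDF
pos 31: GAU -> D; peptide=MARRVRSDFD
pos 34: GAC -> D; peptide=MARRVRSDFDD
pos 37: CGU -> R; peptide=MARRVRSDFDDR
pos 40: UUC -> F; peptide=MARRVRSDFDDRF
pos 43: UAG -> STOP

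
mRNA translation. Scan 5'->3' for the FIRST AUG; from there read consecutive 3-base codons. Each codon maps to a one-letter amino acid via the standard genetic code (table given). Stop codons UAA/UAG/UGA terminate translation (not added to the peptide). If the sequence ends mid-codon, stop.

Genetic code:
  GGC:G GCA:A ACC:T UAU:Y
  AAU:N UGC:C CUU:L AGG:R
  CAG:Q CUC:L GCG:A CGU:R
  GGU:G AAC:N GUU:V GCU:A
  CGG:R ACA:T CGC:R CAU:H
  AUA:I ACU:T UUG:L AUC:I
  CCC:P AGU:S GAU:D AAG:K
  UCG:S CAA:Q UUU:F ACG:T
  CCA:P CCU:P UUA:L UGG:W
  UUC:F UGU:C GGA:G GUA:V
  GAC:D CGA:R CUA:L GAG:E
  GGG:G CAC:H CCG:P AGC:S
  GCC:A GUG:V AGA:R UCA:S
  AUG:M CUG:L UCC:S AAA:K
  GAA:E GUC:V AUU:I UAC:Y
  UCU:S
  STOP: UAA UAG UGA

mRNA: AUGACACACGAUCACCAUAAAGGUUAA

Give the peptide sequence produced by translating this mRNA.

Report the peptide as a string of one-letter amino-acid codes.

Answer: MTHDHHKG

Derivation:
start AUG at pos 0
pos 0: AUG -> M; peptide=M
pos 3: ACA -> T; peptide=MT
pos 6: CAC -> H; peptide=MTH
pos 9: GAU -> D; peptide=MTHD
pos 12: CAC -> H; peptide=MTHDH
pos 15: CAU -> H; peptide=MTHDHH
pos 18: AAA -> K; peptide=MTHDHHK
pos 21: GGU -> G; peptide=MTHDHHKG
pos 24: UAA -> STOP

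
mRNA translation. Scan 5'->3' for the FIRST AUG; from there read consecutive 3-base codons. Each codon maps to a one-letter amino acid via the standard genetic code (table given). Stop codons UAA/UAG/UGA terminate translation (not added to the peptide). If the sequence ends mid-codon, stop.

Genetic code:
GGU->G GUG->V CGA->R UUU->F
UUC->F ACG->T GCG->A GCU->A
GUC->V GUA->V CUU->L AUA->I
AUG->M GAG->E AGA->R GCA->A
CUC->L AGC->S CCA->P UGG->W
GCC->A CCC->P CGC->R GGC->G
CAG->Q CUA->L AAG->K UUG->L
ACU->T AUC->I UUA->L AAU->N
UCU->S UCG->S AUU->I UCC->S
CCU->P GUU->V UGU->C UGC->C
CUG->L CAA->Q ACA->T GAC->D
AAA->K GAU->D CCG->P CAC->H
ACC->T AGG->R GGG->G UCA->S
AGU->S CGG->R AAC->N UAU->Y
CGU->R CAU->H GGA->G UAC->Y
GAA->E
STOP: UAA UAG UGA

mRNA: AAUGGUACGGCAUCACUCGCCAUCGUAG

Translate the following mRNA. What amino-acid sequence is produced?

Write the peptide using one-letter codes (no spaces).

start AUG at pos 1
pos 1: AUG -> M; peptide=M
pos 4: GUA -> V; peptide=MV
pos 7: CGG -> R; peptide=MVR
pos 10: CAU -> H; peptide=MVRH
pos 13: CAC -> H; peptide=MVRHH
pos 16: UCG -> S; peptide=MVRHHS
pos 19: CCA -> P; peptide=MVRHHSP
pos 22: UCG -> S; peptide=MVRHHSPS
pos 25: UAG -> STOP

Answer: MVRHHSPS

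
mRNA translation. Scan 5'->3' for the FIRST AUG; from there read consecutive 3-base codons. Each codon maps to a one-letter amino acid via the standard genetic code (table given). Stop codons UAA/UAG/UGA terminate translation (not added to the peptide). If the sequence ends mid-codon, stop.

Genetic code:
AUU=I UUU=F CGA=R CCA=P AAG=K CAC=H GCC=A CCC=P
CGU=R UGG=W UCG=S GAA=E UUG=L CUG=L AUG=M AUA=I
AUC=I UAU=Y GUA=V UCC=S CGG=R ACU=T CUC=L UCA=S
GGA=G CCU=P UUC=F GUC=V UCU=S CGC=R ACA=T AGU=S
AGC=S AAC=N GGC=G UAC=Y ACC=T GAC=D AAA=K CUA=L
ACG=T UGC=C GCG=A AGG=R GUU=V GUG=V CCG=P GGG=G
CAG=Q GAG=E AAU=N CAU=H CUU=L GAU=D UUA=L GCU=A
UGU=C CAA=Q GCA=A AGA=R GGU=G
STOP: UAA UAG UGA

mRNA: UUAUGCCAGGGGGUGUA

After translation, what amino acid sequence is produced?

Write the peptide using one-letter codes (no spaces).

Answer: MPGGV

Derivation:
start AUG at pos 2
pos 2: AUG -> M; peptide=M
pos 5: CCA -> P; peptide=MP
pos 8: GGG -> G; peptide=MPG
pos 11: GGU -> G; peptide=MPGG
pos 14: GUA -> V; peptide=MPGGV
pos 17: only 0 nt remain (<3), stop (end of mRNA)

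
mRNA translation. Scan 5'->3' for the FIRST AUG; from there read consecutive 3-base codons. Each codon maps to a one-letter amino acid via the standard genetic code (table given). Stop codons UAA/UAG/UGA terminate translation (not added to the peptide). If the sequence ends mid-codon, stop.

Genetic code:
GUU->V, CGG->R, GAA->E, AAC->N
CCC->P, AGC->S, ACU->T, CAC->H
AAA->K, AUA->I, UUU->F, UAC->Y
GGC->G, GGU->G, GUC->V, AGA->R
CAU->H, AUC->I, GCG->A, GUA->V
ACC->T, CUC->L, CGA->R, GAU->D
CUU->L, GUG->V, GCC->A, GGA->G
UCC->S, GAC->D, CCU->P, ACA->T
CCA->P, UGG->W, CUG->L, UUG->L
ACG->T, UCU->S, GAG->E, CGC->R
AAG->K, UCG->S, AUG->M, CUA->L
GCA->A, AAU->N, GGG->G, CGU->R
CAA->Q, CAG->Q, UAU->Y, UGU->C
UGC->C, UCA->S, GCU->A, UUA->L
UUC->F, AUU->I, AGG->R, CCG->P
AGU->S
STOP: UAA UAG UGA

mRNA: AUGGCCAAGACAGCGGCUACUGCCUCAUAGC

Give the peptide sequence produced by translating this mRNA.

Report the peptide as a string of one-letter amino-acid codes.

start AUG at pos 0
pos 0: AUG -> M; peptide=M
pos 3: GCC -> A; peptide=MA
pos 6: AAG -> K; peptide=MAK
pos 9: ACA -> T; peptide=MAKT
pos 12: GCG -> A; peptide=MAKTA
pos 15: GCU -> A; peptide=MAKTAA
pos 18: ACU -> T; peptide=MAKTAAT
pos 21: GCC -> A; peptide=MAKTAATA
pos 24: UCA -> S; peptide=MAKTAATAS
pos 27: UAG -> STOP

Answer: MAKTAATAS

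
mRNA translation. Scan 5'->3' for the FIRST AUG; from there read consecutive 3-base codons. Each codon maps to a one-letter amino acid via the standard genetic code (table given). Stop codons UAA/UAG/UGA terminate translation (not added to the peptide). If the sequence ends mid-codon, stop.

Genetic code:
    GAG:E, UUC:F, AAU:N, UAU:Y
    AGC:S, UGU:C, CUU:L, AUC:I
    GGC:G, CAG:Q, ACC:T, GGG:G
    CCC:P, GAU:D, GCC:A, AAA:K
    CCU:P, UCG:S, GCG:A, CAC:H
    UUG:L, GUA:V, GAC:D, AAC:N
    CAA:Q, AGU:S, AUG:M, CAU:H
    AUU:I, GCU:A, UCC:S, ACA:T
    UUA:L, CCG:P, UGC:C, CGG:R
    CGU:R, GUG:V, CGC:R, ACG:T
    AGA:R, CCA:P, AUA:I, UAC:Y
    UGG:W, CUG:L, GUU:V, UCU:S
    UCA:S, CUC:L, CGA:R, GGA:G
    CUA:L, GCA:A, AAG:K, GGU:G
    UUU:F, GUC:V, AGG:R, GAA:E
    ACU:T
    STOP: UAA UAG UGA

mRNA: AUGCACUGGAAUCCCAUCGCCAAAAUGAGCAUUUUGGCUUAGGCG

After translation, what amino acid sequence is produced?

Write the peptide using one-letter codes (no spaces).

Answer: MHWNPIAKMSILA

Derivation:
start AUG at pos 0
pos 0: AUG -> M; peptide=M
pos 3: CAC -> H; peptide=MH
pos 6: UGG -> W; peptide=MHW
pos 9: AAU -> N; peptide=MHWN
pos 12: CCC -> P; peptide=MHWNP
pos 15: AUC -> I; peptide=MHWNPI
pos 18: GCC -> A; peptide=MHWNPIA
pos 21: AAA -> K; peptide=MHWNPIAK
pos 24: AUG -> M; peptide=MHWNPIAKM
pos 27: AGC -> S; peptide=MHWNPIAKMS
pos 30: AUU -> I; peptide=MHWNPIAKMSI
pos 33: UUG -> L; peptide=MHWNPIAKMSIL
pos 36: GCU -> A; peptide=MHWNPIAKMSILA
pos 39: UAG -> STOP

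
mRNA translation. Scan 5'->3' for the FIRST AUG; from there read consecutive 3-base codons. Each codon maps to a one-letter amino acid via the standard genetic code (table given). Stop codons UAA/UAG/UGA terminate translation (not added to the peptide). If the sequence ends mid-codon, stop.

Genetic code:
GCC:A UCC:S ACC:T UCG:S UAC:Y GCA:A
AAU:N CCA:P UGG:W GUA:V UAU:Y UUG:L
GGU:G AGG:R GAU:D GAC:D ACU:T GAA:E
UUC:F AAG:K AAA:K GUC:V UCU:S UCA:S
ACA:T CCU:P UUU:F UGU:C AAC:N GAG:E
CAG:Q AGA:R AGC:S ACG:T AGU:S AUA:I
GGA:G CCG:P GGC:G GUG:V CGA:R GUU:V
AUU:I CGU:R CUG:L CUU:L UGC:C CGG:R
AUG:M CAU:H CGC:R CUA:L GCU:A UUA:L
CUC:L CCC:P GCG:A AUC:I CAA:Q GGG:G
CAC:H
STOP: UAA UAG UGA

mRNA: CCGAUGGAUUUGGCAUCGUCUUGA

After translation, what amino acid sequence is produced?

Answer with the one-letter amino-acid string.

Answer: MDLASS

Derivation:
start AUG at pos 3
pos 3: AUG -> M; peptide=M
pos 6: GAU -> D; peptide=MD
pos 9: UUG -> L; peptide=MDL
pos 12: GCA -> A; peptide=MDLA
pos 15: UCG -> S; peptide=MDLAS
pos 18: UCU -> S; peptide=MDLASS
pos 21: UGA -> STOP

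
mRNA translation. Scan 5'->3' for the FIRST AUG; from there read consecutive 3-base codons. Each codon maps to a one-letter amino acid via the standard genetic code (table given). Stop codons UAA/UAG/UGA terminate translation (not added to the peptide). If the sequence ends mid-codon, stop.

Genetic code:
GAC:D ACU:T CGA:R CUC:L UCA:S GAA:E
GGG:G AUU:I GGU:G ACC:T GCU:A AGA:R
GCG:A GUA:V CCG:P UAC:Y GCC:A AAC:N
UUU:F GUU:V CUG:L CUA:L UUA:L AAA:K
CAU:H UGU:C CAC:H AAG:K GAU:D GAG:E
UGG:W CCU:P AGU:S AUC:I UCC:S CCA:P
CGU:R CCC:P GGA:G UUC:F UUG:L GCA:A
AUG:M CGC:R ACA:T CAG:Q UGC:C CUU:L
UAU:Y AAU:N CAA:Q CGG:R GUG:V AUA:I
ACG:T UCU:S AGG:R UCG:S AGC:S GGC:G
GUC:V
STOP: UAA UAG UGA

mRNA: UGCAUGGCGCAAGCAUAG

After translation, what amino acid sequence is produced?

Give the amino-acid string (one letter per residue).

Answer: MAQA

Derivation:
start AUG at pos 3
pos 3: AUG -> M; peptide=M
pos 6: GCG -> A; peptide=MA
pos 9: CAA -> Q; peptide=MAQ
pos 12: GCA -> A; peptide=MAQA
pos 15: UAG -> STOP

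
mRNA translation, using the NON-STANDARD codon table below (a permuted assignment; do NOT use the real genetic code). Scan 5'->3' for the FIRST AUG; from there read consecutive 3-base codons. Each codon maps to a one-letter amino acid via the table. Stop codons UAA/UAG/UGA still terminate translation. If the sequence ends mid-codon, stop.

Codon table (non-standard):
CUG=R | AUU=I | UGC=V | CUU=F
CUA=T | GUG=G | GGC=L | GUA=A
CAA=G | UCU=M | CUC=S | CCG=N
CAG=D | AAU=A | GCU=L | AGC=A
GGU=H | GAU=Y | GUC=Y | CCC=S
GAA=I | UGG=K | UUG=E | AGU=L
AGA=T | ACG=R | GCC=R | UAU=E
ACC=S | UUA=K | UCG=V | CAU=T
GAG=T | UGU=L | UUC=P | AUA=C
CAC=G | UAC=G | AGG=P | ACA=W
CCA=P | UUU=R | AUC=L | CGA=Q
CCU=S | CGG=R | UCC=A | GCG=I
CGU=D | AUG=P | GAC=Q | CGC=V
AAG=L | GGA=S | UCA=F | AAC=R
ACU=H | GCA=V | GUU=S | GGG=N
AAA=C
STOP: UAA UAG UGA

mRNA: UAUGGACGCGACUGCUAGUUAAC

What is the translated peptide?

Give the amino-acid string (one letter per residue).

start AUG at pos 1
pos 1: AUG -> P; peptide=P
pos 4: GAC -> Q; peptide=PQ
pos 7: GCG -> I; peptide=PQI
pos 10: ACU -> H; peptide=PQIH
pos 13: GCU -> L; peptide=PQIHL
pos 16: AGU -> L; peptide=PQIHLL
pos 19: UAA -> STOP

Answer: PQIHLL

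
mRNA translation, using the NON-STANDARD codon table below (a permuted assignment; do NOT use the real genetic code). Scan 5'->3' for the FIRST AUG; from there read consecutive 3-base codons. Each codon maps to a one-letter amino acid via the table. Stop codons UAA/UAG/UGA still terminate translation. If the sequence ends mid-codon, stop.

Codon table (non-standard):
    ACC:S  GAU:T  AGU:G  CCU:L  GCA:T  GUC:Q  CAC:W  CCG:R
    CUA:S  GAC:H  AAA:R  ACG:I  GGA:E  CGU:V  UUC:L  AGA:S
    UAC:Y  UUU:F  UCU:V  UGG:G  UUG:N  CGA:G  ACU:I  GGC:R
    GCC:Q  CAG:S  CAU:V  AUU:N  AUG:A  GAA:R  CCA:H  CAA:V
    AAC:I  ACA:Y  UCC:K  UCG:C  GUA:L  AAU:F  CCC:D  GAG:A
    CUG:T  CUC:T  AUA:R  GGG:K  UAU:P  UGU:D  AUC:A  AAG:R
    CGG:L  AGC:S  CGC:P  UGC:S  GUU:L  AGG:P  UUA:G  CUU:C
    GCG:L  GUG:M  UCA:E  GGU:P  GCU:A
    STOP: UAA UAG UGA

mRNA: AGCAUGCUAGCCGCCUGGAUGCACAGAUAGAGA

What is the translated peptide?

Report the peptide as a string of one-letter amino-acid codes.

Answer: ASQQGAWS

Derivation:
start AUG at pos 3
pos 3: AUG -> A; peptide=A
pos 6: CUA -> S; peptide=AS
pos 9: GCC -> Q; peptide=ASQ
pos 12: GCC -> Q; peptide=ASQQ
pos 15: UGG -> G; peptide=ASQQG
pos 18: AUG -> A; peptide=ASQQGA
pos 21: CAC -> W; peptide=ASQQGAW
pos 24: AGA -> S; peptide=ASQQGAWS
pos 27: UAG -> STOP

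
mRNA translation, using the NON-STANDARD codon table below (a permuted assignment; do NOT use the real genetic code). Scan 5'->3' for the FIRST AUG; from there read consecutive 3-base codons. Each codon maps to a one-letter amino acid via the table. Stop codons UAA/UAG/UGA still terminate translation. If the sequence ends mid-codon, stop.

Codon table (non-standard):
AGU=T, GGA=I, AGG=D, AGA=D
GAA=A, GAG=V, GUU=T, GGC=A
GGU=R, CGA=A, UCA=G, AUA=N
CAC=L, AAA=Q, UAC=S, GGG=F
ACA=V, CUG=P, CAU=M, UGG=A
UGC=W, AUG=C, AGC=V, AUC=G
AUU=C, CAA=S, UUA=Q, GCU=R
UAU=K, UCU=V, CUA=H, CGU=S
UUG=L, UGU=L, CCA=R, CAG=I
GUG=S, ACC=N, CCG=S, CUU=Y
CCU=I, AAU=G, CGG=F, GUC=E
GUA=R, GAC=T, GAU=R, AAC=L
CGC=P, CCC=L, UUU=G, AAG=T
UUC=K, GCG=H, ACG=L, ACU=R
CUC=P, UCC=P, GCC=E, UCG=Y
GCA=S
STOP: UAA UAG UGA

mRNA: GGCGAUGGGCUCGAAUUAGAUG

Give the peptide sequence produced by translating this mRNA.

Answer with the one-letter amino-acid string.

Answer: CAYG

Derivation:
start AUG at pos 4
pos 4: AUG -> C; peptide=C
pos 7: GGC -> A; peptide=CA
pos 10: UCG -> Y; peptide=CAY
pos 13: AAU -> G; peptide=CAYG
pos 16: UAG -> STOP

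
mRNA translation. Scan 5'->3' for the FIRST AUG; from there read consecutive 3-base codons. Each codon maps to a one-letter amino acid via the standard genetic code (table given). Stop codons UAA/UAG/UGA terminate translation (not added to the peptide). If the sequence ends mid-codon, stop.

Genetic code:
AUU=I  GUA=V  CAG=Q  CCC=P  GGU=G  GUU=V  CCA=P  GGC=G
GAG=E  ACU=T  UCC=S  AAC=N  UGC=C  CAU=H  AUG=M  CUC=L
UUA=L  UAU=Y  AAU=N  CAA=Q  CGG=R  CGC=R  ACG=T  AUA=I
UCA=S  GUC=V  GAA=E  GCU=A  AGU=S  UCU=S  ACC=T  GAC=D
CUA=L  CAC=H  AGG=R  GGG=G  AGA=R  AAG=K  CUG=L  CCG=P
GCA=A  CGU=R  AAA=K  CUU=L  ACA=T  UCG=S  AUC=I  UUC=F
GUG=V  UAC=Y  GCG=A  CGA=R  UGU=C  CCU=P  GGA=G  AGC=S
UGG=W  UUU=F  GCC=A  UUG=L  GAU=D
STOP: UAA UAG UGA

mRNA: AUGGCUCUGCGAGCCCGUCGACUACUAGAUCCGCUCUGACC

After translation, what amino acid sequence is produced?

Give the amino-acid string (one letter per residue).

start AUG at pos 0
pos 0: AUG -> M; peptide=M
pos 3: GCU -> A; peptide=MA
pos 6: CUG -> L; peptide=MAL
pos 9: CGA -> R; peptide=MALR
pos 12: GCC -> A; peptide=MALRA
pos 15: CGU -> R; peptide=MALRAR
pos 18: CGA -> R; peptide=MALRARR
pos 21: CUA -> L; peptide=MALRARRL
pos 24: CUA -> L; peptide=MALRARRLL
pos 27: GAU -> D; peptide=MALRARRLLD
pos 30: CCG -> P; peptide=MALRARRLLDP
pos 33: CUC -> L; peptide=MALRARRLLDPL
pos 36: UGA -> STOP

Answer: MALRARRLLDPL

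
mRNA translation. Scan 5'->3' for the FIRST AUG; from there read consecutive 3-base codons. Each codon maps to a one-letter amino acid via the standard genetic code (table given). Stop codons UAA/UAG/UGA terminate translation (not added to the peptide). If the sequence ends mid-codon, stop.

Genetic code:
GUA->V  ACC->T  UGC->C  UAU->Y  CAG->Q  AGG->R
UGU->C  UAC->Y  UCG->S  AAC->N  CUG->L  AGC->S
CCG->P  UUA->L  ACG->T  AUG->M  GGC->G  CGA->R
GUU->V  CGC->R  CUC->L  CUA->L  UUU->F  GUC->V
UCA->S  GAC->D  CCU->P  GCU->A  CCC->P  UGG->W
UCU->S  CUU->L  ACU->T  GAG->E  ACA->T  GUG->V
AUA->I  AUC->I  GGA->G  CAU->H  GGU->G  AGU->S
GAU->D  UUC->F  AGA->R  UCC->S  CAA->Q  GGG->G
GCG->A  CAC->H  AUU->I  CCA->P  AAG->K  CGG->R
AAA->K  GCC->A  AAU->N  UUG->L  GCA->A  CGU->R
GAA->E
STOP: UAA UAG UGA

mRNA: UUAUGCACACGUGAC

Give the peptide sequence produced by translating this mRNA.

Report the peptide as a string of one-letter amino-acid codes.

start AUG at pos 2
pos 2: AUG -> M; peptide=M
pos 5: CAC -> H; peptide=MH
pos 8: ACG -> T; peptide=MHT
pos 11: UGA -> STOP

Answer: MHT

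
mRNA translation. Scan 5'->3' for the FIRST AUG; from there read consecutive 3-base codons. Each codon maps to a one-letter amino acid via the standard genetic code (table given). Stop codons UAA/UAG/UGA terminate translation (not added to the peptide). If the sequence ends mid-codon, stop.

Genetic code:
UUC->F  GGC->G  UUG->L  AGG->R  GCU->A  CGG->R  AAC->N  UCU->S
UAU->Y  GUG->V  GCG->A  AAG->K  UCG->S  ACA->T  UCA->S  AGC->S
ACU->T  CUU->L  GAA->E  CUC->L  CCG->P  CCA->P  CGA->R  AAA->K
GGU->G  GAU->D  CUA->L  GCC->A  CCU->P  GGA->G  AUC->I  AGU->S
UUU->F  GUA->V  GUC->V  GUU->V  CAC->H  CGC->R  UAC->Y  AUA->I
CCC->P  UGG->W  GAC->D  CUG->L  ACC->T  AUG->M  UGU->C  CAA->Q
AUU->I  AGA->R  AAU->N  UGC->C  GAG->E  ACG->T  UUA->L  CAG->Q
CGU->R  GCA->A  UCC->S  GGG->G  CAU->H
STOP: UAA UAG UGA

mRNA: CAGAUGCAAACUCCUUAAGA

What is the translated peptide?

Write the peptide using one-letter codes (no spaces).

start AUG at pos 3
pos 3: AUG -> M; peptide=M
pos 6: CAA -> Q; peptide=MQ
pos 9: ACU -> T; peptide=MQT
pos 12: CCU -> P; peptide=MQTP
pos 15: UAA -> STOP

Answer: MQTP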